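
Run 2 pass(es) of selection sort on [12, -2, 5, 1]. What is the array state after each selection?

Pass 1: Select minimum -2 at index 1, swap -> [-2, 12, 5, 1]
Pass 2: Select minimum 1 at index 3, swap -> [-2, 1, 5, 12]


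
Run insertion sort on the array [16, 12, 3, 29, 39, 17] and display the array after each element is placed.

First element 16 is already 'sorted'
Insert 12: shifted 1 elements -> [12, 16, 3, 29, 39, 17]
Insert 3: shifted 2 elements -> [3, 12, 16, 29, 39, 17]
Insert 29: shifted 0 elements -> [3, 12, 16, 29, 39, 17]
Insert 39: shifted 0 elements -> [3, 12, 16, 29, 39, 17]
Insert 17: shifted 2 elements -> [3, 12, 16, 17, 29, 39]


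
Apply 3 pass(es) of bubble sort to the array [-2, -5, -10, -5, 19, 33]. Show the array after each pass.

After pass 1: [-5, -10, -5, -2, 19, 33] (3 swaps)
After pass 2: [-10, -5, -5, -2, 19, 33] (1 swaps)
After pass 3: [-10, -5, -5, -2, 19, 33] (0 swaps)
Total swaps: 4


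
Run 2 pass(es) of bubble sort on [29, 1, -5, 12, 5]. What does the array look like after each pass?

After pass 1: [1, -5, 12, 5, 29] (4 swaps)
After pass 2: [-5, 1, 5, 12, 29] (2 swaps)
Total swaps: 6


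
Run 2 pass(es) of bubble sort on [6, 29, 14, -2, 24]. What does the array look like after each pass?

After pass 1: [6, 14, -2, 24, 29] (3 swaps)
After pass 2: [6, -2, 14, 24, 29] (1 swaps)
Total swaps: 4


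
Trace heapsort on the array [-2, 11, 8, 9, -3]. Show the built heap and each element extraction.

Build heap: [11, 9, 8, -2, -3]
Extract 11: [9, -2, 8, -3, 11]
Extract 9: [8, -2, -3, 9, 11]
Extract 8: [-2, -3, 8, 9, 11]
Extract -2: [-3, -2, 8, 9, 11]


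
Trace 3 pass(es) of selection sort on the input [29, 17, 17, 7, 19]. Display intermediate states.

Pass 1: Select minimum 7 at index 3, swap -> [7, 17, 17, 29, 19]
Pass 2: Select minimum 17 at index 1, swap -> [7, 17, 17, 29, 19]
Pass 3: Select minimum 17 at index 2, swap -> [7, 17, 17, 29, 19]


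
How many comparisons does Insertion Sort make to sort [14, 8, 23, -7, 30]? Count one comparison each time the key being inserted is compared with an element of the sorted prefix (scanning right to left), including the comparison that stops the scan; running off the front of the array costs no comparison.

Insert 8: 14 > 8 (shift), reached front = 1 comparison(s) -> [8, 14, 23, -7, 30]
Insert 23: 14 <= 23 (stop) = 1 comparison(s) -> [8, 14, 23, -7, 30]
Insert -7: 23 > -7 (shift), 14 > -7 (shift), 8 > -7 (shift), reached front = 3 comparison(s) -> [-7, 8, 14, 23, 30]
Insert 30: 23 <= 30 (stop) = 1 comparison(s) -> [-7, 8, 14, 23, 30]
Total comparisons: 1 + 1 + 3 + 1 = 6


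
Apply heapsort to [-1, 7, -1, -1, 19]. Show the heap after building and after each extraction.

Build heap: [19, 7, -1, -1, -1]
Extract 19: [7, -1, -1, -1, 19]
Extract 7: [-1, -1, -1, 7, 19]
Extract -1: [-1, -1, -1, 7, 19]
Extract -1: [-1, -1, -1, 7, 19]


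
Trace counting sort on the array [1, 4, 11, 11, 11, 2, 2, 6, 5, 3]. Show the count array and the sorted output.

Count array: [0, 1, 2, 1, 1, 1, 1, 0, 0, 0, 0, 3]
(count[i] = number of elements equal to i)
Cumulative count: [0, 1, 3, 4, 5, 6, 7, 7, 7, 7, 7, 10]
Sorted: [1, 2, 2, 3, 4, 5, 6, 11, 11, 11]


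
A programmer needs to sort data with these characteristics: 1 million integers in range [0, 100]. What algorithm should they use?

Best choice: Counting sort
Reason: O(n + k) where k=100 is small; linear time beats O(n log n)


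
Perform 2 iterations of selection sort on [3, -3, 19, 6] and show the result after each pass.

Pass 1: Select minimum -3 at index 1, swap -> [-3, 3, 19, 6]
Pass 2: Select minimum 3 at index 1, swap -> [-3, 3, 19, 6]


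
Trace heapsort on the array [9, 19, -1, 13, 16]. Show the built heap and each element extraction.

Build heap: [19, 16, -1, 13, 9]
Extract 19: [16, 13, -1, 9, 19]
Extract 16: [13, 9, -1, 16, 19]
Extract 13: [9, -1, 13, 16, 19]
Extract 9: [-1, 9, 13, 16, 19]


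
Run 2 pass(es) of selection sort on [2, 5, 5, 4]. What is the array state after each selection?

Pass 1: Select minimum 2 at index 0, swap -> [2, 5, 5, 4]
Pass 2: Select minimum 4 at index 3, swap -> [2, 4, 5, 5]


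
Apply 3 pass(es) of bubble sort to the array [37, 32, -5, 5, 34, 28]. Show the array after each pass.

After pass 1: [32, -5, 5, 34, 28, 37] (5 swaps)
After pass 2: [-5, 5, 32, 28, 34, 37] (3 swaps)
After pass 3: [-5, 5, 28, 32, 34, 37] (1 swaps)
Total swaps: 9


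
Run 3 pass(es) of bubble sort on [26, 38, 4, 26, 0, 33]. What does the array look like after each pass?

After pass 1: [26, 4, 26, 0, 33, 38] (4 swaps)
After pass 2: [4, 26, 0, 26, 33, 38] (2 swaps)
After pass 3: [4, 0, 26, 26, 33, 38] (1 swaps)
Total swaps: 7


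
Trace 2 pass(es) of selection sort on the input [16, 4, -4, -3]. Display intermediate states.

Pass 1: Select minimum -4 at index 2, swap -> [-4, 4, 16, -3]
Pass 2: Select minimum -3 at index 3, swap -> [-4, -3, 16, 4]


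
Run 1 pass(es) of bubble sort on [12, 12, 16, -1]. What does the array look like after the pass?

After pass 1: [12, 12, -1, 16] (1 swaps)
Total swaps: 1


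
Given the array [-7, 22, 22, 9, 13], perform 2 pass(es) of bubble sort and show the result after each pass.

After pass 1: [-7, 22, 9, 13, 22] (2 swaps)
After pass 2: [-7, 9, 13, 22, 22] (2 swaps)
Total swaps: 4


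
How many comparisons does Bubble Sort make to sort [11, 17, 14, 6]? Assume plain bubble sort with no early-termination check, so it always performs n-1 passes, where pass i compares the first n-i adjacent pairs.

Pass 1: compare adjacent pairs (0,1)..(2,3) = 3 comparison(s), 2 swap(s) -> [11, 14, 6, 17]
Pass 2: compare adjacent pairs (0,1)..(1,2) = 2 comparison(s), 1 swap(s) -> [11, 6, 14, 17]
Pass 3: compare adjacent pairs (0,1)..(0,1) = 1 comparison(s), 1 swap(s) -> [6, 11, 14, 17]
Total comparisons: 3 + 2 + 1 = 6


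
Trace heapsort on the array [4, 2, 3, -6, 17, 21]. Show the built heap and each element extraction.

Build heap: [21, 17, 4, -6, 2, 3]
Extract 21: [17, 3, 4, -6, 2, 21]
Extract 17: [4, 3, 2, -6, 17, 21]
Extract 4: [3, -6, 2, 4, 17, 21]
Extract 3: [2, -6, 3, 4, 17, 21]
Extract 2: [-6, 2, 3, 4, 17, 21]


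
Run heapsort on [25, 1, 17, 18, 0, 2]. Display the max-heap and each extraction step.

Build heap: [25, 18, 17, 1, 0, 2]
Extract 25: [18, 2, 17, 1, 0, 25]
Extract 18: [17, 2, 0, 1, 18, 25]
Extract 17: [2, 1, 0, 17, 18, 25]
Extract 2: [1, 0, 2, 17, 18, 25]
Extract 1: [0, 1, 2, 17, 18, 25]


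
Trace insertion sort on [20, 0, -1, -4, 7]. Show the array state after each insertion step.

First element 20 is already 'sorted'
Insert 0: shifted 1 elements -> [0, 20, -1, -4, 7]
Insert -1: shifted 2 elements -> [-1, 0, 20, -4, 7]
Insert -4: shifted 3 elements -> [-4, -1, 0, 20, 7]
Insert 7: shifted 1 elements -> [-4, -1, 0, 7, 20]


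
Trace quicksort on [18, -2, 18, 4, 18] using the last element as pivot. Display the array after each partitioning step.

Partition 1: pivot=18 at index 4 -> [18, -2, 18, 4, 18]
Partition 2: pivot=4 at index 1 -> [-2, 4, 18, 18, 18]
Partition 3: pivot=18 at index 3 -> [-2, 4, 18, 18, 18]


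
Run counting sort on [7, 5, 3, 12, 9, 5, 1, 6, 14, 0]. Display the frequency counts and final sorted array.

Count array: [1, 1, 0, 1, 0, 2, 1, 1, 0, 1, 0, 0, 1, 0, 1]
(count[i] = number of elements equal to i)
Cumulative count: [1, 2, 2, 3, 3, 5, 6, 7, 7, 8, 8, 8, 9, 9, 10]
Sorted: [0, 1, 3, 5, 5, 6, 7, 9, 12, 14]


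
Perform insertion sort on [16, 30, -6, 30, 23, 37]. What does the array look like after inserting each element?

First element 16 is already 'sorted'
Insert 30: shifted 0 elements -> [16, 30, -6, 30, 23, 37]
Insert -6: shifted 2 elements -> [-6, 16, 30, 30, 23, 37]
Insert 30: shifted 0 elements -> [-6, 16, 30, 30, 23, 37]
Insert 23: shifted 2 elements -> [-6, 16, 23, 30, 30, 37]
Insert 37: shifted 0 elements -> [-6, 16, 23, 30, 30, 37]


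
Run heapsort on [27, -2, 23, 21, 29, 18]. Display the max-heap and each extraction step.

Build heap: [29, 27, 23, 21, -2, 18]
Extract 29: [27, 21, 23, 18, -2, 29]
Extract 27: [23, 21, -2, 18, 27, 29]
Extract 23: [21, 18, -2, 23, 27, 29]
Extract 21: [18, -2, 21, 23, 27, 29]
Extract 18: [-2, 18, 21, 23, 27, 29]


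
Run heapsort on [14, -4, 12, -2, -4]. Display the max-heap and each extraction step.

Build heap: [14, -2, 12, -4, -4]
Extract 14: [12, -2, -4, -4, 14]
Extract 12: [-2, -4, -4, 12, 14]
Extract -2: [-4, -4, -2, 12, 14]
Extract -4: [-4, -4, -2, 12, 14]


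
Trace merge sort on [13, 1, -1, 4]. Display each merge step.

Divide and conquer:
  Merge [13] + [1] -> [1, 13]
  Merge [-1] + [4] -> [-1, 4]
  Merge [1, 13] + [-1, 4] -> [-1, 1, 4, 13]


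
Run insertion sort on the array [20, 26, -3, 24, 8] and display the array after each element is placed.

First element 20 is already 'sorted'
Insert 26: shifted 0 elements -> [20, 26, -3, 24, 8]
Insert -3: shifted 2 elements -> [-3, 20, 26, 24, 8]
Insert 24: shifted 1 elements -> [-3, 20, 24, 26, 8]
Insert 8: shifted 3 elements -> [-3, 8, 20, 24, 26]


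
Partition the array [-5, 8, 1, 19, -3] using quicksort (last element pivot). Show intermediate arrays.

Partition 1: pivot=-3 at index 1 -> [-5, -3, 1, 19, 8]
Partition 2: pivot=8 at index 3 -> [-5, -3, 1, 8, 19]


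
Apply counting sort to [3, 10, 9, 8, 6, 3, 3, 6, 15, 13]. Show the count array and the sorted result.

Count array: [0, 0, 0, 3, 0, 0, 2, 0, 1, 1, 1, 0, 0, 1, 0, 1]
(count[i] = number of elements equal to i)
Cumulative count: [0, 0, 0, 3, 3, 3, 5, 5, 6, 7, 8, 8, 8, 9, 9, 10]
Sorted: [3, 3, 3, 6, 6, 8, 9, 10, 13, 15]


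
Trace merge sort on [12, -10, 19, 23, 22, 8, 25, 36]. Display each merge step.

Divide and conquer:
  Merge [12] + [-10] -> [-10, 12]
  Merge [19] + [23] -> [19, 23]
  Merge [-10, 12] + [19, 23] -> [-10, 12, 19, 23]
  Merge [22] + [8] -> [8, 22]
  Merge [25] + [36] -> [25, 36]
  Merge [8, 22] + [25, 36] -> [8, 22, 25, 36]
  Merge [-10, 12, 19, 23] + [8, 22, 25, 36] -> [-10, 8, 12, 19, 22, 23, 25, 36]


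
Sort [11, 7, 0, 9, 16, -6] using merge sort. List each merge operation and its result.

Divide and conquer:
  Merge [7] + [0] -> [0, 7]
  Merge [11] + [0, 7] -> [0, 7, 11]
  Merge [16] + [-6] -> [-6, 16]
  Merge [9] + [-6, 16] -> [-6, 9, 16]
  Merge [0, 7, 11] + [-6, 9, 16] -> [-6, 0, 7, 9, 11, 16]


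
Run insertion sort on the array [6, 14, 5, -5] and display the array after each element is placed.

First element 6 is already 'sorted'
Insert 14: shifted 0 elements -> [6, 14, 5, -5]
Insert 5: shifted 2 elements -> [5, 6, 14, -5]
Insert -5: shifted 3 elements -> [-5, 5, 6, 14]


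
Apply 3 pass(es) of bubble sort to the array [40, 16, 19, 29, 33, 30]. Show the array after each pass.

After pass 1: [16, 19, 29, 33, 30, 40] (5 swaps)
After pass 2: [16, 19, 29, 30, 33, 40] (1 swaps)
After pass 3: [16, 19, 29, 30, 33, 40] (0 swaps)
Total swaps: 6


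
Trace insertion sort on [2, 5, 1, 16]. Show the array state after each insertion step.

First element 2 is already 'sorted'
Insert 5: shifted 0 elements -> [2, 5, 1, 16]
Insert 1: shifted 2 elements -> [1, 2, 5, 16]
Insert 16: shifted 0 elements -> [1, 2, 5, 16]


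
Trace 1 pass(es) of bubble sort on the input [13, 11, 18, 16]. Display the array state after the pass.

After pass 1: [11, 13, 16, 18] (2 swaps)
Total swaps: 2


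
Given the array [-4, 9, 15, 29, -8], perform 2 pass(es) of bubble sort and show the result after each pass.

After pass 1: [-4, 9, 15, -8, 29] (1 swaps)
After pass 2: [-4, 9, -8, 15, 29] (1 swaps)
Total swaps: 2


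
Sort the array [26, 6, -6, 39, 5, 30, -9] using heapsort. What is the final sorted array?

Build heap: [39, 26, 30, 6, 5, -6, -9]
Extract 39: [30, 26, -6, 6, 5, -9, 39]
Extract 30: [26, 6, -6, -9, 5, 30, 39]
Extract 26: [6, 5, -6, -9, 26, 30, 39]
Extract 6: [5, -9, -6, 6, 26, 30, 39]
Extract 5: [-6, -9, 5, 6, 26, 30, 39]
Extract -6: [-9, -6, 5, 6, 26, 30, 39]


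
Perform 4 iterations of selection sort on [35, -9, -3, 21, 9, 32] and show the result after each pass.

Pass 1: Select minimum -9 at index 1, swap -> [-9, 35, -3, 21, 9, 32]
Pass 2: Select minimum -3 at index 2, swap -> [-9, -3, 35, 21, 9, 32]
Pass 3: Select minimum 9 at index 4, swap -> [-9, -3, 9, 21, 35, 32]
Pass 4: Select minimum 21 at index 3, swap -> [-9, -3, 9, 21, 35, 32]


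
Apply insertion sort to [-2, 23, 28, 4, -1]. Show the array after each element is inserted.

First element -2 is already 'sorted'
Insert 23: shifted 0 elements -> [-2, 23, 28, 4, -1]
Insert 28: shifted 0 elements -> [-2, 23, 28, 4, -1]
Insert 4: shifted 2 elements -> [-2, 4, 23, 28, -1]
Insert -1: shifted 3 elements -> [-2, -1, 4, 23, 28]


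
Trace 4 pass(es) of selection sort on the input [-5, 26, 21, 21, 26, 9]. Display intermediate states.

Pass 1: Select minimum -5 at index 0, swap -> [-5, 26, 21, 21, 26, 9]
Pass 2: Select minimum 9 at index 5, swap -> [-5, 9, 21, 21, 26, 26]
Pass 3: Select minimum 21 at index 2, swap -> [-5, 9, 21, 21, 26, 26]
Pass 4: Select minimum 21 at index 3, swap -> [-5, 9, 21, 21, 26, 26]


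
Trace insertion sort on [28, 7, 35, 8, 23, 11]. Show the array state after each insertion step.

First element 28 is already 'sorted'
Insert 7: shifted 1 elements -> [7, 28, 35, 8, 23, 11]
Insert 35: shifted 0 elements -> [7, 28, 35, 8, 23, 11]
Insert 8: shifted 2 elements -> [7, 8, 28, 35, 23, 11]
Insert 23: shifted 2 elements -> [7, 8, 23, 28, 35, 11]
Insert 11: shifted 3 elements -> [7, 8, 11, 23, 28, 35]


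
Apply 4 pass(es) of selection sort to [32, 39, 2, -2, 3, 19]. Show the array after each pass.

Pass 1: Select minimum -2 at index 3, swap -> [-2, 39, 2, 32, 3, 19]
Pass 2: Select minimum 2 at index 2, swap -> [-2, 2, 39, 32, 3, 19]
Pass 3: Select minimum 3 at index 4, swap -> [-2, 2, 3, 32, 39, 19]
Pass 4: Select minimum 19 at index 5, swap -> [-2, 2, 3, 19, 39, 32]


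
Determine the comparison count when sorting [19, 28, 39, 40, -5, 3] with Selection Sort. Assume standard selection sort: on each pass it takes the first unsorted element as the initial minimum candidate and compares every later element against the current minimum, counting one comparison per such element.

Pass 1: scan indices 1..5 for the minimum = 5 comparison(s); min is -5, place at index 0 -> [-5, 28, 39, 40, 19, 3]
Pass 2: scan indices 2..5 for the minimum = 4 comparison(s); min is 3, place at index 1 -> [-5, 3, 39, 40, 19, 28]
Pass 3: scan indices 3..5 for the minimum = 3 comparison(s); min is 19, place at index 2 -> [-5, 3, 19, 40, 39, 28]
Pass 4: scan indices 4..5 for the minimum = 2 comparison(s); min is 28, place at index 3 -> [-5, 3, 19, 28, 39, 40]
Pass 5: scan indices 5..5 for the minimum = 1 comparison(s); min is 39, place at index 4 -> [-5, 3, 19, 28, 39, 40]
Selection sort always scans the whole unsorted suffix, so the count is (n-1) + (n-2) + ... + 1 = n(n-1)/2 = 6*5/2 = 15 regardless of the input order.
Total comparisons: 5 + 4 + 3 + 2 + 1 = 15


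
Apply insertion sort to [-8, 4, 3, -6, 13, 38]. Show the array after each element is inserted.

First element -8 is already 'sorted'
Insert 4: shifted 0 elements -> [-8, 4, 3, -6, 13, 38]
Insert 3: shifted 1 elements -> [-8, 3, 4, -6, 13, 38]
Insert -6: shifted 2 elements -> [-8, -6, 3, 4, 13, 38]
Insert 13: shifted 0 elements -> [-8, -6, 3, 4, 13, 38]
Insert 38: shifted 0 elements -> [-8, -6, 3, 4, 13, 38]


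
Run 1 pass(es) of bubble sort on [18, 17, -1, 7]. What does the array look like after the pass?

After pass 1: [17, -1, 7, 18] (3 swaps)
Total swaps: 3


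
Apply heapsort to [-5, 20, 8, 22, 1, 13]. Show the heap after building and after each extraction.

Build heap: [22, 20, 13, -5, 1, 8]
Extract 22: [20, 8, 13, -5, 1, 22]
Extract 20: [13, 8, 1, -5, 20, 22]
Extract 13: [8, -5, 1, 13, 20, 22]
Extract 8: [1, -5, 8, 13, 20, 22]
Extract 1: [-5, 1, 8, 13, 20, 22]


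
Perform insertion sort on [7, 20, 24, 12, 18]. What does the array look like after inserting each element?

First element 7 is already 'sorted'
Insert 20: shifted 0 elements -> [7, 20, 24, 12, 18]
Insert 24: shifted 0 elements -> [7, 20, 24, 12, 18]
Insert 12: shifted 2 elements -> [7, 12, 20, 24, 18]
Insert 18: shifted 2 elements -> [7, 12, 18, 20, 24]


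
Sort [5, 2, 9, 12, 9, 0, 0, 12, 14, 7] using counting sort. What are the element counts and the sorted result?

Count array: [2, 0, 1, 0, 0, 1, 0, 1, 0, 2, 0, 0, 2, 0, 1]
(count[i] = number of elements equal to i)
Cumulative count: [2, 2, 3, 3, 3, 4, 4, 5, 5, 7, 7, 7, 9, 9, 10]
Sorted: [0, 0, 2, 5, 7, 9, 9, 12, 12, 14]


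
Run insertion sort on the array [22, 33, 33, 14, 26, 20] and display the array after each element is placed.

First element 22 is already 'sorted'
Insert 33: shifted 0 elements -> [22, 33, 33, 14, 26, 20]
Insert 33: shifted 0 elements -> [22, 33, 33, 14, 26, 20]
Insert 14: shifted 3 elements -> [14, 22, 33, 33, 26, 20]
Insert 26: shifted 2 elements -> [14, 22, 26, 33, 33, 20]
Insert 20: shifted 4 elements -> [14, 20, 22, 26, 33, 33]


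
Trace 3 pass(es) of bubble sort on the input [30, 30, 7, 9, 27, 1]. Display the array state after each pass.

After pass 1: [30, 7, 9, 27, 1, 30] (4 swaps)
After pass 2: [7, 9, 27, 1, 30, 30] (4 swaps)
After pass 3: [7, 9, 1, 27, 30, 30] (1 swaps)
Total swaps: 9


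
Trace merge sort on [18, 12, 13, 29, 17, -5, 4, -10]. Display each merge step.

Divide and conquer:
  Merge [18] + [12] -> [12, 18]
  Merge [13] + [29] -> [13, 29]
  Merge [12, 18] + [13, 29] -> [12, 13, 18, 29]
  Merge [17] + [-5] -> [-5, 17]
  Merge [4] + [-10] -> [-10, 4]
  Merge [-5, 17] + [-10, 4] -> [-10, -5, 4, 17]
  Merge [12, 13, 18, 29] + [-10, -5, 4, 17] -> [-10, -5, 4, 12, 13, 17, 18, 29]


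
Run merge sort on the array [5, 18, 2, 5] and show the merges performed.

Divide and conquer:
  Merge [5] + [18] -> [5, 18]
  Merge [2] + [5] -> [2, 5]
  Merge [5, 18] + [2, 5] -> [2, 5, 5, 18]


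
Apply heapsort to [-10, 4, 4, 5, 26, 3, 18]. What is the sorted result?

Build heap: [26, 5, 18, -10, 4, 3, 4]
Extract 26: [18, 5, 4, -10, 4, 3, 26]
Extract 18: [5, 4, 4, -10, 3, 18, 26]
Extract 5: [4, 3, 4, -10, 5, 18, 26]
Extract 4: [4, 3, -10, 4, 5, 18, 26]
Extract 4: [3, -10, 4, 4, 5, 18, 26]
Extract 3: [-10, 3, 4, 4, 5, 18, 26]


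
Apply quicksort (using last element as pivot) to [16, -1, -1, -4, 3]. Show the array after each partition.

Partition 1: pivot=3 at index 3 -> [-1, -1, -4, 3, 16]
Partition 2: pivot=-4 at index 0 -> [-4, -1, -1, 3, 16]
Partition 3: pivot=-1 at index 2 -> [-4, -1, -1, 3, 16]


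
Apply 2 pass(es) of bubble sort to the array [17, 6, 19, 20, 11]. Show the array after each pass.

After pass 1: [6, 17, 19, 11, 20] (2 swaps)
After pass 2: [6, 17, 11, 19, 20] (1 swaps)
Total swaps: 3


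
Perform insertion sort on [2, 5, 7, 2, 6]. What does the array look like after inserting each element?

First element 2 is already 'sorted'
Insert 5: shifted 0 elements -> [2, 5, 7, 2, 6]
Insert 7: shifted 0 elements -> [2, 5, 7, 2, 6]
Insert 2: shifted 2 elements -> [2, 2, 5, 7, 6]
Insert 6: shifted 1 elements -> [2, 2, 5, 6, 7]


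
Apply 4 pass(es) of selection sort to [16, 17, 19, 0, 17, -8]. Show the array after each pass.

Pass 1: Select minimum -8 at index 5, swap -> [-8, 17, 19, 0, 17, 16]
Pass 2: Select minimum 0 at index 3, swap -> [-8, 0, 19, 17, 17, 16]
Pass 3: Select minimum 16 at index 5, swap -> [-8, 0, 16, 17, 17, 19]
Pass 4: Select minimum 17 at index 3, swap -> [-8, 0, 16, 17, 17, 19]


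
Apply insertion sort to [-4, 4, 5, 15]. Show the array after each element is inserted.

First element -4 is already 'sorted'
Insert 4: shifted 0 elements -> [-4, 4, 5, 15]
Insert 5: shifted 0 elements -> [-4, 4, 5, 15]
Insert 15: shifted 0 elements -> [-4, 4, 5, 15]


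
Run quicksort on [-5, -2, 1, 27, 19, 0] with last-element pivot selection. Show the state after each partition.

Partition 1: pivot=0 at index 2 -> [-5, -2, 0, 27, 19, 1]
Partition 2: pivot=-2 at index 1 -> [-5, -2, 0, 27, 19, 1]
Partition 3: pivot=1 at index 3 -> [-5, -2, 0, 1, 19, 27]
Partition 4: pivot=27 at index 5 -> [-5, -2, 0, 1, 19, 27]


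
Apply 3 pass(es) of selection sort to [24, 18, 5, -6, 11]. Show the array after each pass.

Pass 1: Select minimum -6 at index 3, swap -> [-6, 18, 5, 24, 11]
Pass 2: Select minimum 5 at index 2, swap -> [-6, 5, 18, 24, 11]
Pass 3: Select minimum 11 at index 4, swap -> [-6, 5, 11, 24, 18]


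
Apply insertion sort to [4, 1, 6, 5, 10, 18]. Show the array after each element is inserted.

First element 4 is already 'sorted'
Insert 1: shifted 1 elements -> [1, 4, 6, 5, 10, 18]
Insert 6: shifted 0 elements -> [1, 4, 6, 5, 10, 18]
Insert 5: shifted 1 elements -> [1, 4, 5, 6, 10, 18]
Insert 10: shifted 0 elements -> [1, 4, 5, 6, 10, 18]
Insert 18: shifted 0 elements -> [1, 4, 5, 6, 10, 18]


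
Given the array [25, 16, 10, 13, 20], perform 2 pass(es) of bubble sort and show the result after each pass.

After pass 1: [16, 10, 13, 20, 25] (4 swaps)
After pass 2: [10, 13, 16, 20, 25] (2 swaps)
Total swaps: 6


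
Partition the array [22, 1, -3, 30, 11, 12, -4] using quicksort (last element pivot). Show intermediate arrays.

Partition 1: pivot=-4 at index 0 -> [-4, 1, -3, 30, 11, 12, 22]
Partition 2: pivot=22 at index 5 -> [-4, 1, -3, 11, 12, 22, 30]
Partition 3: pivot=12 at index 4 -> [-4, 1, -3, 11, 12, 22, 30]
Partition 4: pivot=11 at index 3 -> [-4, 1, -3, 11, 12, 22, 30]
Partition 5: pivot=-3 at index 1 -> [-4, -3, 1, 11, 12, 22, 30]


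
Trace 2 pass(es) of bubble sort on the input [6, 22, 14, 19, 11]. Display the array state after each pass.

After pass 1: [6, 14, 19, 11, 22] (3 swaps)
After pass 2: [6, 14, 11, 19, 22] (1 swaps)
Total swaps: 4


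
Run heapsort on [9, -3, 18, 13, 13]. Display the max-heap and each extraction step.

Build heap: [18, 13, 9, -3, 13]
Extract 18: [13, 13, 9, -3, 18]
Extract 13: [13, -3, 9, 13, 18]
Extract 13: [9, -3, 13, 13, 18]
Extract 9: [-3, 9, 13, 13, 18]


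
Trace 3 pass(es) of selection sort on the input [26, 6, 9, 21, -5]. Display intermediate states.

Pass 1: Select minimum -5 at index 4, swap -> [-5, 6, 9, 21, 26]
Pass 2: Select minimum 6 at index 1, swap -> [-5, 6, 9, 21, 26]
Pass 3: Select minimum 9 at index 2, swap -> [-5, 6, 9, 21, 26]


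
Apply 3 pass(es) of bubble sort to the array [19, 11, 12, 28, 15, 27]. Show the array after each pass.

After pass 1: [11, 12, 19, 15, 27, 28] (4 swaps)
After pass 2: [11, 12, 15, 19, 27, 28] (1 swaps)
After pass 3: [11, 12, 15, 19, 27, 28] (0 swaps)
Total swaps: 5


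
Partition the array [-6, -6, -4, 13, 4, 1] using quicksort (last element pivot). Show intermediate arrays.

Partition 1: pivot=1 at index 3 -> [-6, -6, -4, 1, 4, 13]
Partition 2: pivot=-4 at index 2 -> [-6, -6, -4, 1, 4, 13]
Partition 3: pivot=-6 at index 1 -> [-6, -6, -4, 1, 4, 13]
Partition 4: pivot=13 at index 5 -> [-6, -6, -4, 1, 4, 13]


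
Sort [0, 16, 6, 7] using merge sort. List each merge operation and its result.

Divide and conquer:
  Merge [0] + [16] -> [0, 16]
  Merge [6] + [7] -> [6, 7]
  Merge [0, 16] + [6, 7] -> [0, 6, 7, 16]


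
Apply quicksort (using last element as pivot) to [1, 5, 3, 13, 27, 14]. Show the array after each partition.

Partition 1: pivot=14 at index 4 -> [1, 5, 3, 13, 14, 27]
Partition 2: pivot=13 at index 3 -> [1, 5, 3, 13, 14, 27]
Partition 3: pivot=3 at index 1 -> [1, 3, 5, 13, 14, 27]


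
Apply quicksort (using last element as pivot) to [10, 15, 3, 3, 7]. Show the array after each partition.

Partition 1: pivot=7 at index 2 -> [3, 3, 7, 15, 10]
Partition 2: pivot=3 at index 1 -> [3, 3, 7, 15, 10]
Partition 3: pivot=10 at index 3 -> [3, 3, 7, 10, 15]


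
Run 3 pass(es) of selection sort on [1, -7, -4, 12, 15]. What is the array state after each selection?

Pass 1: Select minimum -7 at index 1, swap -> [-7, 1, -4, 12, 15]
Pass 2: Select minimum -4 at index 2, swap -> [-7, -4, 1, 12, 15]
Pass 3: Select minimum 1 at index 2, swap -> [-7, -4, 1, 12, 15]


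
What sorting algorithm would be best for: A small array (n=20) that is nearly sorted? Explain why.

Best choice: Insertion sort
Reason: Insertion sort is O(n) for nearly sorted arrays and has low overhead


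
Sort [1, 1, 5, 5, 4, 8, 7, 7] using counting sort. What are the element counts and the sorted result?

Count array: [0, 2, 0, 0, 1, 2, 0, 2, 1]
(count[i] = number of elements equal to i)
Cumulative count: [0, 2, 2, 2, 3, 5, 5, 7, 8]
Sorted: [1, 1, 4, 5, 5, 7, 7, 8]


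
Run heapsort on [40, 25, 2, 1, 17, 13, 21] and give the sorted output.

Build heap: [40, 25, 21, 1, 17, 13, 2]
Extract 40: [25, 17, 21, 1, 2, 13, 40]
Extract 25: [21, 17, 13, 1, 2, 25, 40]
Extract 21: [17, 2, 13, 1, 21, 25, 40]
Extract 17: [13, 2, 1, 17, 21, 25, 40]
Extract 13: [2, 1, 13, 17, 21, 25, 40]
Extract 2: [1, 2, 13, 17, 21, 25, 40]


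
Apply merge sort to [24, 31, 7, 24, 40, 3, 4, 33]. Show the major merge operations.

Divide and conquer:
  Merge [24] + [31] -> [24, 31]
  Merge [7] + [24] -> [7, 24]
  Merge [24, 31] + [7, 24] -> [7, 24, 24, 31]
  Merge [40] + [3] -> [3, 40]
  Merge [4] + [33] -> [4, 33]
  Merge [3, 40] + [4, 33] -> [3, 4, 33, 40]
  Merge [7, 24, 24, 31] + [3, 4, 33, 40] -> [3, 4, 7, 24, 24, 31, 33, 40]


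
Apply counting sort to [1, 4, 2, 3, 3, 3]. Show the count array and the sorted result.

Count array: [0, 1, 1, 3, 1]
(count[i] = number of elements equal to i)
Cumulative count: [0, 1, 2, 5, 6]
Sorted: [1, 2, 3, 3, 3, 4]


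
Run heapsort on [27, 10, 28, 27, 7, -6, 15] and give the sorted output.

Build heap: [28, 27, 27, 10, 7, -6, 15]
Extract 28: [27, 15, 27, 10, 7, -6, 28]
Extract 27: [27, 15, -6, 10, 7, 27, 28]
Extract 27: [15, 10, -6, 7, 27, 27, 28]
Extract 15: [10, 7, -6, 15, 27, 27, 28]
Extract 10: [7, -6, 10, 15, 27, 27, 28]
Extract 7: [-6, 7, 10, 15, 27, 27, 28]


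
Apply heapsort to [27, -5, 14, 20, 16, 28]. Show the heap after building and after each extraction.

Build heap: [28, 20, 27, -5, 16, 14]
Extract 28: [27, 20, 14, -5, 16, 28]
Extract 27: [20, 16, 14, -5, 27, 28]
Extract 20: [16, -5, 14, 20, 27, 28]
Extract 16: [14, -5, 16, 20, 27, 28]
Extract 14: [-5, 14, 16, 20, 27, 28]


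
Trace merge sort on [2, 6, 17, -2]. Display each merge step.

Divide and conquer:
  Merge [2] + [6] -> [2, 6]
  Merge [17] + [-2] -> [-2, 17]
  Merge [2, 6] + [-2, 17] -> [-2, 2, 6, 17]


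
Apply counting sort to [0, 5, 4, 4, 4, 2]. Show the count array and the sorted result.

Count array: [1, 0, 1, 0, 3, 1]
(count[i] = number of elements equal to i)
Cumulative count: [1, 1, 2, 2, 5, 6]
Sorted: [0, 2, 4, 4, 4, 5]


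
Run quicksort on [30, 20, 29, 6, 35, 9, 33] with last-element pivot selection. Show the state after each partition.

Partition 1: pivot=33 at index 5 -> [30, 20, 29, 6, 9, 33, 35]
Partition 2: pivot=9 at index 1 -> [6, 9, 29, 30, 20, 33, 35]
Partition 3: pivot=20 at index 2 -> [6, 9, 20, 30, 29, 33, 35]
Partition 4: pivot=29 at index 3 -> [6, 9, 20, 29, 30, 33, 35]


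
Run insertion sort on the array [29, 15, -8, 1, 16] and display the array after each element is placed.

First element 29 is already 'sorted'
Insert 15: shifted 1 elements -> [15, 29, -8, 1, 16]
Insert -8: shifted 2 elements -> [-8, 15, 29, 1, 16]
Insert 1: shifted 2 elements -> [-8, 1, 15, 29, 16]
Insert 16: shifted 1 elements -> [-8, 1, 15, 16, 29]


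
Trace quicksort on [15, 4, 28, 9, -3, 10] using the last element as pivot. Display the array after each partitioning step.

Partition 1: pivot=10 at index 3 -> [4, 9, -3, 10, 28, 15]
Partition 2: pivot=-3 at index 0 -> [-3, 9, 4, 10, 28, 15]
Partition 3: pivot=4 at index 1 -> [-3, 4, 9, 10, 28, 15]
Partition 4: pivot=15 at index 4 -> [-3, 4, 9, 10, 15, 28]


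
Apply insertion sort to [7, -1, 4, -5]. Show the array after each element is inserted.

First element 7 is already 'sorted'
Insert -1: shifted 1 elements -> [-1, 7, 4, -5]
Insert 4: shifted 1 elements -> [-1, 4, 7, -5]
Insert -5: shifted 3 elements -> [-5, -1, 4, 7]


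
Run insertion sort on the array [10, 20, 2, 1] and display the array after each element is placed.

First element 10 is already 'sorted'
Insert 20: shifted 0 elements -> [10, 20, 2, 1]
Insert 2: shifted 2 elements -> [2, 10, 20, 1]
Insert 1: shifted 3 elements -> [1, 2, 10, 20]


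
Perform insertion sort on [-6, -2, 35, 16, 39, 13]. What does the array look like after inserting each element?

First element -6 is already 'sorted'
Insert -2: shifted 0 elements -> [-6, -2, 35, 16, 39, 13]
Insert 35: shifted 0 elements -> [-6, -2, 35, 16, 39, 13]
Insert 16: shifted 1 elements -> [-6, -2, 16, 35, 39, 13]
Insert 39: shifted 0 elements -> [-6, -2, 16, 35, 39, 13]
Insert 13: shifted 3 elements -> [-6, -2, 13, 16, 35, 39]


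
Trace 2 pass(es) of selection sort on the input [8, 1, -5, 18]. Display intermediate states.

Pass 1: Select minimum -5 at index 2, swap -> [-5, 1, 8, 18]
Pass 2: Select minimum 1 at index 1, swap -> [-5, 1, 8, 18]


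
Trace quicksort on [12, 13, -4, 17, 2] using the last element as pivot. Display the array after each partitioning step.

Partition 1: pivot=2 at index 1 -> [-4, 2, 12, 17, 13]
Partition 2: pivot=13 at index 3 -> [-4, 2, 12, 13, 17]


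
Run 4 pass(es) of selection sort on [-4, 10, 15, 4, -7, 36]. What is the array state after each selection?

Pass 1: Select minimum -7 at index 4, swap -> [-7, 10, 15, 4, -4, 36]
Pass 2: Select minimum -4 at index 4, swap -> [-7, -4, 15, 4, 10, 36]
Pass 3: Select minimum 4 at index 3, swap -> [-7, -4, 4, 15, 10, 36]
Pass 4: Select minimum 10 at index 4, swap -> [-7, -4, 4, 10, 15, 36]


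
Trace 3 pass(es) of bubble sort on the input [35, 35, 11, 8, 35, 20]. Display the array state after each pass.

After pass 1: [35, 11, 8, 35, 20, 35] (3 swaps)
After pass 2: [11, 8, 35, 20, 35, 35] (3 swaps)
After pass 3: [8, 11, 20, 35, 35, 35] (2 swaps)
Total swaps: 8


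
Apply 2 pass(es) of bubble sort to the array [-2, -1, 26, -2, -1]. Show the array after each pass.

After pass 1: [-2, -1, -2, -1, 26] (2 swaps)
After pass 2: [-2, -2, -1, -1, 26] (1 swaps)
Total swaps: 3


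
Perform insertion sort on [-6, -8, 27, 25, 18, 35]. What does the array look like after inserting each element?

First element -6 is already 'sorted'
Insert -8: shifted 1 elements -> [-8, -6, 27, 25, 18, 35]
Insert 27: shifted 0 elements -> [-8, -6, 27, 25, 18, 35]
Insert 25: shifted 1 elements -> [-8, -6, 25, 27, 18, 35]
Insert 18: shifted 2 elements -> [-8, -6, 18, 25, 27, 35]
Insert 35: shifted 0 elements -> [-8, -6, 18, 25, 27, 35]


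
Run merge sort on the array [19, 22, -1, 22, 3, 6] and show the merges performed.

Divide and conquer:
  Merge [22] + [-1] -> [-1, 22]
  Merge [19] + [-1, 22] -> [-1, 19, 22]
  Merge [3] + [6] -> [3, 6]
  Merge [22] + [3, 6] -> [3, 6, 22]
  Merge [-1, 19, 22] + [3, 6, 22] -> [-1, 3, 6, 19, 22, 22]


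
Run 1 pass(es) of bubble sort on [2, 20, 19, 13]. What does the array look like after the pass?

After pass 1: [2, 19, 13, 20] (2 swaps)
Total swaps: 2


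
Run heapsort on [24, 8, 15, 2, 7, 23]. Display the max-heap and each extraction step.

Build heap: [24, 8, 23, 2, 7, 15]
Extract 24: [23, 8, 15, 2, 7, 24]
Extract 23: [15, 8, 7, 2, 23, 24]
Extract 15: [8, 2, 7, 15, 23, 24]
Extract 8: [7, 2, 8, 15, 23, 24]
Extract 7: [2, 7, 8, 15, 23, 24]


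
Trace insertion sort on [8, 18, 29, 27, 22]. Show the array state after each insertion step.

First element 8 is already 'sorted'
Insert 18: shifted 0 elements -> [8, 18, 29, 27, 22]
Insert 29: shifted 0 elements -> [8, 18, 29, 27, 22]
Insert 27: shifted 1 elements -> [8, 18, 27, 29, 22]
Insert 22: shifted 2 elements -> [8, 18, 22, 27, 29]


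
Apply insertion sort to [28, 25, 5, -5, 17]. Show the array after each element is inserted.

First element 28 is already 'sorted'
Insert 25: shifted 1 elements -> [25, 28, 5, -5, 17]
Insert 5: shifted 2 elements -> [5, 25, 28, -5, 17]
Insert -5: shifted 3 elements -> [-5, 5, 25, 28, 17]
Insert 17: shifted 2 elements -> [-5, 5, 17, 25, 28]


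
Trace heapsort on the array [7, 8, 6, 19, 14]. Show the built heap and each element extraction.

Build heap: [19, 14, 6, 8, 7]
Extract 19: [14, 8, 6, 7, 19]
Extract 14: [8, 7, 6, 14, 19]
Extract 8: [7, 6, 8, 14, 19]
Extract 7: [6, 7, 8, 14, 19]


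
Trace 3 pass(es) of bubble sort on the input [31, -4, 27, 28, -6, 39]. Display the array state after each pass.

After pass 1: [-4, 27, 28, -6, 31, 39] (4 swaps)
After pass 2: [-4, 27, -6, 28, 31, 39] (1 swaps)
After pass 3: [-4, -6, 27, 28, 31, 39] (1 swaps)
Total swaps: 6


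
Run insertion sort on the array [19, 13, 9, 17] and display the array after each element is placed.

First element 19 is already 'sorted'
Insert 13: shifted 1 elements -> [13, 19, 9, 17]
Insert 9: shifted 2 elements -> [9, 13, 19, 17]
Insert 17: shifted 1 elements -> [9, 13, 17, 19]


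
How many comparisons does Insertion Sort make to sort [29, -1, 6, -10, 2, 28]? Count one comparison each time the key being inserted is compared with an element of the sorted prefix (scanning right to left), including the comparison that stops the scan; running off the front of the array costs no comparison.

Insert -1: 29 > -1 (shift), reached front = 1 comparison(s) -> [-1, 29, 6, -10, 2, 28]
Insert 6: 29 > 6 (shift), -1 <= 6 (stop) = 2 comparison(s) -> [-1, 6, 29, -10, 2, 28]
Insert -10: 29 > -10 (shift), 6 > -10 (shift), -1 > -10 (shift), reached front = 3 comparison(s) -> [-10, -1, 6, 29, 2, 28]
Insert 2: 29 > 2 (shift), 6 > 2 (shift), -1 <= 2 (stop) = 3 comparison(s) -> [-10, -1, 2, 6, 29, 28]
Insert 28: 29 > 28 (shift), 6 <= 28 (stop) = 2 comparison(s) -> [-10, -1, 2, 6, 28, 29]
Total comparisons: 1 + 2 + 3 + 3 + 2 = 11


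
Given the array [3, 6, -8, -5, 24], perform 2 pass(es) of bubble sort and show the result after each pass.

After pass 1: [3, -8, -5, 6, 24] (2 swaps)
After pass 2: [-8, -5, 3, 6, 24] (2 swaps)
Total swaps: 4


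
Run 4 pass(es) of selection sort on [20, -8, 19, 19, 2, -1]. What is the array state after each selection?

Pass 1: Select minimum -8 at index 1, swap -> [-8, 20, 19, 19, 2, -1]
Pass 2: Select minimum -1 at index 5, swap -> [-8, -1, 19, 19, 2, 20]
Pass 3: Select minimum 2 at index 4, swap -> [-8, -1, 2, 19, 19, 20]
Pass 4: Select minimum 19 at index 3, swap -> [-8, -1, 2, 19, 19, 20]


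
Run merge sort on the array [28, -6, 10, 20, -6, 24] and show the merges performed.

Divide and conquer:
  Merge [-6] + [10] -> [-6, 10]
  Merge [28] + [-6, 10] -> [-6, 10, 28]
  Merge [-6] + [24] -> [-6, 24]
  Merge [20] + [-6, 24] -> [-6, 20, 24]
  Merge [-6, 10, 28] + [-6, 20, 24] -> [-6, -6, 10, 20, 24, 28]


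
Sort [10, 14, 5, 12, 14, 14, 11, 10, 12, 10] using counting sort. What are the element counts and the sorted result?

Count array: [0, 0, 0, 0, 0, 1, 0, 0, 0, 0, 3, 1, 2, 0, 3]
(count[i] = number of elements equal to i)
Cumulative count: [0, 0, 0, 0, 0, 1, 1, 1, 1, 1, 4, 5, 7, 7, 10]
Sorted: [5, 10, 10, 10, 11, 12, 12, 14, 14, 14]


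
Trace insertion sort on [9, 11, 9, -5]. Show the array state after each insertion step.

First element 9 is already 'sorted'
Insert 11: shifted 0 elements -> [9, 11, 9, -5]
Insert 9: shifted 1 elements -> [9, 9, 11, -5]
Insert -5: shifted 3 elements -> [-5, 9, 9, 11]


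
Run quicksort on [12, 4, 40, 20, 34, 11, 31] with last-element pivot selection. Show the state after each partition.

Partition 1: pivot=31 at index 4 -> [12, 4, 20, 11, 31, 40, 34]
Partition 2: pivot=11 at index 1 -> [4, 11, 20, 12, 31, 40, 34]
Partition 3: pivot=12 at index 2 -> [4, 11, 12, 20, 31, 40, 34]
Partition 4: pivot=34 at index 5 -> [4, 11, 12, 20, 31, 34, 40]


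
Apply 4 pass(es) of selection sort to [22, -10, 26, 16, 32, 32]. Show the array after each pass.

Pass 1: Select minimum -10 at index 1, swap -> [-10, 22, 26, 16, 32, 32]
Pass 2: Select minimum 16 at index 3, swap -> [-10, 16, 26, 22, 32, 32]
Pass 3: Select minimum 22 at index 3, swap -> [-10, 16, 22, 26, 32, 32]
Pass 4: Select minimum 26 at index 3, swap -> [-10, 16, 22, 26, 32, 32]


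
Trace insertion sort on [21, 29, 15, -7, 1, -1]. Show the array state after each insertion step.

First element 21 is already 'sorted'
Insert 29: shifted 0 elements -> [21, 29, 15, -7, 1, -1]
Insert 15: shifted 2 elements -> [15, 21, 29, -7, 1, -1]
Insert -7: shifted 3 elements -> [-7, 15, 21, 29, 1, -1]
Insert 1: shifted 3 elements -> [-7, 1, 15, 21, 29, -1]
Insert -1: shifted 4 elements -> [-7, -1, 1, 15, 21, 29]


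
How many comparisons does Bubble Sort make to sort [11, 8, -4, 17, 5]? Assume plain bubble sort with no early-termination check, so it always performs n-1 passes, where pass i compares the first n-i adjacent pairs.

Pass 1: compare adjacent pairs (0,1)..(3,4) = 4 comparison(s), 3 swap(s) -> [8, -4, 11, 5, 17]
Pass 2: compare adjacent pairs (0,1)..(2,3) = 3 comparison(s), 2 swap(s) -> [-4, 8, 5, 11, 17]
Pass 3: compare adjacent pairs (0,1)..(1,2) = 2 comparison(s), 1 swap(s) -> [-4, 5, 8, 11, 17]
Pass 4: compare adjacent pairs (0,1)..(0,1) = 1 comparison(s), 0 swap(s) -> [-4, 5, 8, 11, 17]
Total comparisons: 4 + 3 + 2 + 1 = 10


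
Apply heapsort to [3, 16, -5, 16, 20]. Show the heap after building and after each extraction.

Build heap: [20, 16, -5, 3, 16]
Extract 20: [16, 16, -5, 3, 20]
Extract 16: [16, 3, -5, 16, 20]
Extract 16: [3, -5, 16, 16, 20]
Extract 3: [-5, 3, 16, 16, 20]


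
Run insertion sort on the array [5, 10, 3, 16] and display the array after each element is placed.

First element 5 is already 'sorted'
Insert 10: shifted 0 elements -> [5, 10, 3, 16]
Insert 3: shifted 2 elements -> [3, 5, 10, 16]
Insert 16: shifted 0 elements -> [3, 5, 10, 16]


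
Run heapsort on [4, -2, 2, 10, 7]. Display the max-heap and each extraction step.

Build heap: [10, 7, 2, -2, 4]
Extract 10: [7, 4, 2, -2, 10]
Extract 7: [4, -2, 2, 7, 10]
Extract 4: [2, -2, 4, 7, 10]
Extract 2: [-2, 2, 4, 7, 10]


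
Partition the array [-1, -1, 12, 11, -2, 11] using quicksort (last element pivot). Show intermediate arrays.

Partition 1: pivot=11 at index 4 -> [-1, -1, 11, -2, 11, 12]
Partition 2: pivot=-2 at index 0 -> [-2, -1, 11, -1, 11, 12]
Partition 3: pivot=-1 at index 2 -> [-2, -1, -1, 11, 11, 12]


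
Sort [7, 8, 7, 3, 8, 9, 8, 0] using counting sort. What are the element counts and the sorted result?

Count array: [1, 0, 0, 1, 0, 0, 0, 2, 3, 1]
(count[i] = number of elements equal to i)
Cumulative count: [1, 1, 1, 2, 2, 2, 2, 4, 7, 8]
Sorted: [0, 3, 7, 7, 8, 8, 8, 9]


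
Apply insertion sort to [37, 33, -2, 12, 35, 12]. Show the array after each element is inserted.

First element 37 is already 'sorted'
Insert 33: shifted 1 elements -> [33, 37, -2, 12, 35, 12]
Insert -2: shifted 2 elements -> [-2, 33, 37, 12, 35, 12]
Insert 12: shifted 2 elements -> [-2, 12, 33, 37, 35, 12]
Insert 35: shifted 1 elements -> [-2, 12, 33, 35, 37, 12]
Insert 12: shifted 3 elements -> [-2, 12, 12, 33, 35, 37]


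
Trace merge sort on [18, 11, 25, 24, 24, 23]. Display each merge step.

Divide and conquer:
  Merge [11] + [25] -> [11, 25]
  Merge [18] + [11, 25] -> [11, 18, 25]
  Merge [24] + [23] -> [23, 24]
  Merge [24] + [23, 24] -> [23, 24, 24]
  Merge [11, 18, 25] + [23, 24, 24] -> [11, 18, 23, 24, 24, 25]


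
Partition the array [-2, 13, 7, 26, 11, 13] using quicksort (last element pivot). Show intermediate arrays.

Partition 1: pivot=13 at index 4 -> [-2, 13, 7, 11, 13, 26]
Partition 2: pivot=11 at index 2 -> [-2, 7, 11, 13, 13, 26]
Partition 3: pivot=7 at index 1 -> [-2, 7, 11, 13, 13, 26]


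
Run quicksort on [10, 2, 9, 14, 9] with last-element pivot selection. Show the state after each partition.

Partition 1: pivot=9 at index 2 -> [2, 9, 9, 14, 10]
Partition 2: pivot=9 at index 1 -> [2, 9, 9, 14, 10]
Partition 3: pivot=10 at index 3 -> [2, 9, 9, 10, 14]


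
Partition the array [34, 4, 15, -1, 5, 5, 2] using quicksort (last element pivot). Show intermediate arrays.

Partition 1: pivot=2 at index 1 -> [-1, 2, 15, 34, 5, 5, 4]
Partition 2: pivot=4 at index 2 -> [-1, 2, 4, 34, 5, 5, 15]
Partition 3: pivot=15 at index 5 -> [-1, 2, 4, 5, 5, 15, 34]
Partition 4: pivot=5 at index 4 -> [-1, 2, 4, 5, 5, 15, 34]
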